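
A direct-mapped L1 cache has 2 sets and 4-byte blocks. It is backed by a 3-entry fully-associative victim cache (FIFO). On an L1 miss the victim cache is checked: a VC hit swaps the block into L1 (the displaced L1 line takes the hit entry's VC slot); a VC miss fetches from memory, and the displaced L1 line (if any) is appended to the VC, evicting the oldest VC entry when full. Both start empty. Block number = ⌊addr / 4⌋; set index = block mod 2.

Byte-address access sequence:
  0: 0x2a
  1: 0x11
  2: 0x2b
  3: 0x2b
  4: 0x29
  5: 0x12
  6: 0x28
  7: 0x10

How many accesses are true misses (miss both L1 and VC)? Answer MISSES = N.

  [0] addr=0x2a blk=10 s=0: MISS | VC []
  [1] addr=0x11 blk=4 s=0: MISS | VC [10]
  [2] addr=0x2b blk=10 s=0: VC-HIT | VC [4]
  [3] addr=0x2b blk=10 s=0: L1-HIT | VC [4]
  [4] addr=0x29 blk=10 s=0: L1-HIT | VC [4]
  [5] addr=0x12 blk=4 s=0: VC-HIT | VC [10]
  [6] addr=0x28 blk=10 s=0: VC-HIT | VC [4]
  [7] addr=0x10 blk=4 s=0: VC-HIT | VC [10]

MISSES = 2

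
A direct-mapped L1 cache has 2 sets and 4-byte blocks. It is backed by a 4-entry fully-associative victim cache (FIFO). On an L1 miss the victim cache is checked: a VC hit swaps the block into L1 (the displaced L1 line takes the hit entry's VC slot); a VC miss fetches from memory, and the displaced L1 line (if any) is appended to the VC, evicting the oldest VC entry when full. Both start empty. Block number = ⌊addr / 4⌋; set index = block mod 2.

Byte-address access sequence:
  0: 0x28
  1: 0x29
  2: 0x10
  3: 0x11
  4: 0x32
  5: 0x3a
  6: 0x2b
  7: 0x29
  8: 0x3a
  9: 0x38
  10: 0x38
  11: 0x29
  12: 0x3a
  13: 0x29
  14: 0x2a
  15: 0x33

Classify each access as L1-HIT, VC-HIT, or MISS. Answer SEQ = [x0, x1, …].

0: 0x28 (blk 10, set 0) → MISS  vc=[]
1: 0x29 (blk 10, set 0) → L1-HIT  vc=[]
2: 0x10 (blk 4, set 0) → MISS  vc=[10]
3: 0x11 (blk 4, set 0) → L1-HIT  vc=[10]
4: 0x32 (blk 12, set 0) → MISS  vc=[10, 4]
5: 0x3a (blk 14, set 0) → MISS  vc=[10, 4, 12]
6: 0x2b (blk 10, set 0) → VC-HIT  vc=[14, 4, 12]
7: 0x29 (blk 10, set 0) → L1-HIT  vc=[14, 4, 12]
8: 0x3a (blk 14, set 0) → VC-HIT  vc=[10, 4, 12]
9: 0x38 (blk 14, set 0) → L1-HIT  vc=[10, 4, 12]
10: 0x38 (blk 14, set 0) → L1-HIT  vc=[10, 4, 12]
11: 0x29 (blk 10, set 0) → VC-HIT  vc=[14, 4, 12]
12: 0x3a (blk 14, set 0) → VC-HIT  vc=[10, 4, 12]
13: 0x29 (blk 10, set 0) → VC-HIT  vc=[14, 4, 12]
14: 0x2a (blk 10, set 0) → L1-HIT  vc=[14, 4, 12]
15: 0x33 (blk 12, set 0) → VC-HIT  vc=[14, 4, 10]

SEQ = [MISS, L1-HIT, MISS, L1-HIT, MISS, MISS, VC-HIT, L1-HIT, VC-HIT, L1-HIT, L1-HIT, VC-HIT, VC-HIT, VC-HIT, L1-HIT, VC-HIT]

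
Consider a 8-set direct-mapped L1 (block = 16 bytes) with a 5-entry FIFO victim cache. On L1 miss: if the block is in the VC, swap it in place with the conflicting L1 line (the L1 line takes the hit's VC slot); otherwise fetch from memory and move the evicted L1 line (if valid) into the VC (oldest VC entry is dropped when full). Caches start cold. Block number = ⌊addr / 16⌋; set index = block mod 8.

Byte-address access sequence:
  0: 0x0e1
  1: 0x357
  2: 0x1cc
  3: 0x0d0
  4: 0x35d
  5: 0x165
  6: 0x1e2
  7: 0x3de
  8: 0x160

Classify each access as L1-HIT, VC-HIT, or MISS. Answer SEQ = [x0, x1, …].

#0 0xe1→b14/s6 MISS; vc=[]
#1 0x357→b53/s5 MISS; vc=[]
#2 0x1cc→b28/s4 MISS; vc=[]
#3 0xd0→b13/s5 MISS; vc=[53]
#4 0x35d→b53/s5 VC-HIT; vc=[13]
#5 0x165→b22/s6 MISS; vc=[13,14]
#6 0x1e2→b30/s6 MISS; vc=[13,14,22]
#7 0x3de→b61/s5 MISS; vc=[13,14,22,53]
#8 0x160→b22/s6 VC-HIT; vc=[13,14,30,53]

SEQ = [MISS, MISS, MISS, MISS, VC-HIT, MISS, MISS, MISS, VC-HIT]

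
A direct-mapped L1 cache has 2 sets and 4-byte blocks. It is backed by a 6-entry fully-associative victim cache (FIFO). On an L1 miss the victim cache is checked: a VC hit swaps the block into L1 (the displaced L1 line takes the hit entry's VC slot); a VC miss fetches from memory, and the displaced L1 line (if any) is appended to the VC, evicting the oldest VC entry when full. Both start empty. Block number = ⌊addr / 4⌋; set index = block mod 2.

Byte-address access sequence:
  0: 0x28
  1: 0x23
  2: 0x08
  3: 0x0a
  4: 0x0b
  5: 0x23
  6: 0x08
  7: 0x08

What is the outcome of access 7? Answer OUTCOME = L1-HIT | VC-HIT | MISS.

OUTCOME = L1-HIT

#0 0x28→b10/s0 MISS; vc=[]
#1 0x23→b8/s0 MISS; vc=[10]
#2 0x8→b2/s0 MISS; vc=[10,8]
#3 0xa→b2/s0 L1-HIT; vc=[10,8]
#4 0xb→b2/s0 L1-HIT; vc=[10,8]
#5 0x23→b8/s0 VC-HIT; vc=[10,2]
#6 0x8→b2/s0 VC-HIT; vc=[10,8]
#7 0x8→b2/s0 L1-HIT; vc=[10,8]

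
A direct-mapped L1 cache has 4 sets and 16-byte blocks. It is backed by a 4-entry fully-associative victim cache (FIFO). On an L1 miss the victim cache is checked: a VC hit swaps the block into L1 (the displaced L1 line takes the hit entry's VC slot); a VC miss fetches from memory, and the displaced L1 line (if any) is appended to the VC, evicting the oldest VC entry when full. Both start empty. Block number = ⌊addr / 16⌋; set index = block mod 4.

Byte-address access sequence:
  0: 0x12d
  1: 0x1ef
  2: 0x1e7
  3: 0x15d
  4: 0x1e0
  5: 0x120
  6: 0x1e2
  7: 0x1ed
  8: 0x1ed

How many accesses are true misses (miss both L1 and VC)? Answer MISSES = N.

  [0] addr=0x12d blk=18 s=2: MISS | VC []
  [1] addr=0x1ef blk=30 s=2: MISS | VC [18]
  [2] addr=0x1e7 blk=30 s=2: L1-HIT | VC [18]
  [3] addr=0x15d blk=21 s=1: MISS | VC [18]
  [4] addr=0x1e0 blk=30 s=2: L1-HIT | VC [18]
  [5] addr=0x120 blk=18 s=2: VC-HIT | VC [30]
  [6] addr=0x1e2 blk=30 s=2: VC-HIT | VC [18]
  [7] addr=0x1ed blk=30 s=2: L1-HIT | VC [18]
  [8] addr=0x1ed blk=30 s=2: L1-HIT | VC [18]

MISSES = 3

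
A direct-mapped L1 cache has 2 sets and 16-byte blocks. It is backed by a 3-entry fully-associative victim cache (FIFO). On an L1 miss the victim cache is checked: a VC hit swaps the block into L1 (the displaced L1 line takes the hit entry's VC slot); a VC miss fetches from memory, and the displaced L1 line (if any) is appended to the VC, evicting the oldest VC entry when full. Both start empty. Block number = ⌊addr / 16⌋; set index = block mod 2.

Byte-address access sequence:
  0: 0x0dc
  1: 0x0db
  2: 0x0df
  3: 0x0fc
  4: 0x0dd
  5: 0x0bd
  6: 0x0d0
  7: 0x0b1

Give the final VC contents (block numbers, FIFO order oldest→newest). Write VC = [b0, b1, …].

#0 0xdc→b13/s1 MISS; vc=[]
#1 0xdb→b13/s1 L1-HIT; vc=[]
#2 0xdf→b13/s1 L1-HIT; vc=[]
#3 0xfc→b15/s1 MISS; vc=[13]
#4 0xdd→b13/s1 VC-HIT; vc=[15]
#5 0xbd→b11/s1 MISS; vc=[15,13]
#6 0xd0→b13/s1 VC-HIT; vc=[15,11]
#7 0xb1→b11/s1 VC-HIT; vc=[15,13]

VC = [15, 13]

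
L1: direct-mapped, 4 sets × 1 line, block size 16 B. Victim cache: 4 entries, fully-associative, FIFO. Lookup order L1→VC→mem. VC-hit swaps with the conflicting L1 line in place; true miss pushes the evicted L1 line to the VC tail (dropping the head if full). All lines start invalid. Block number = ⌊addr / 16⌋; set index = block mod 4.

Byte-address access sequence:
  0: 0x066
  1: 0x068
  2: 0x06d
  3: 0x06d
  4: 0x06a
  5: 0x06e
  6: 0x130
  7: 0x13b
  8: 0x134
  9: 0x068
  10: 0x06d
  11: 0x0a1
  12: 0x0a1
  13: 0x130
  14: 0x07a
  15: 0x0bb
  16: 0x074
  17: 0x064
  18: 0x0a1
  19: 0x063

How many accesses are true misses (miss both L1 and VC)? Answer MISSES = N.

  [0] addr=0x66 blk=6 s=2: MISS | VC []
  [1] addr=0x68 blk=6 s=2: L1-HIT | VC []
  [2] addr=0x6d blk=6 s=2: L1-HIT | VC []
  [3] addr=0x6d blk=6 s=2: L1-HIT | VC []
  [4] addr=0x6a blk=6 s=2: L1-HIT | VC []
  [5] addr=0x6e blk=6 s=2: L1-HIT | VC []
  [6] addr=0x130 blk=19 s=3: MISS | VC []
  [7] addr=0x13b blk=19 s=3: L1-HIT | VC []
  [8] addr=0x134 blk=19 s=3: L1-HIT | VC []
  [9] addr=0x68 blk=6 s=2: L1-HIT | VC []
  [10] addr=0x6d blk=6 s=2: L1-HIT | VC []
  [11] addr=0xa1 blk=10 s=2: MISS | VC [6]
  [12] addr=0xa1 blk=10 s=2: L1-HIT | VC [6]
  [13] addr=0x130 blk=19 s=3: L1-HIT | VC [6]
  [14] addr=0x7a blk=7 s=3: MISS | VC [6, 19]
  [15] addr=0xbb blk=11 s=3: MISS | VC [6, 19, 7]
  [16] addr=0x74 blk=7 s=3: VC-HIT | VC [6, 19, 11]
  [17] addr=0x64 blk=6 s=2: VC-HIT | VC [10, 19, 11]
  [18] addr=0xa1 blk=10 s=2: VC-HIT | VC [6, 19, 11]
  [19] addr=0x63 blk=6 s=2: VC-HIT | VC [10, 19, 11]

MISSES = 5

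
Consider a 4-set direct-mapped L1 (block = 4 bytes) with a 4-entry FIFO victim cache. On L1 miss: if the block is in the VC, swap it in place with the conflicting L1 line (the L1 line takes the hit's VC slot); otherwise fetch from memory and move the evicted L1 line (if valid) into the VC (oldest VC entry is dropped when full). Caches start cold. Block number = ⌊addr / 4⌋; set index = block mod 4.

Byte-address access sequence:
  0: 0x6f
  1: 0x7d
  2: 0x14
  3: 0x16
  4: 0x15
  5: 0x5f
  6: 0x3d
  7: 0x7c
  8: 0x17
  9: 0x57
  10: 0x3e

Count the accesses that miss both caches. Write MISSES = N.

MISSES = 6

  [0] addr=0x6f blk=27 s=3: MISS | VC []
  [1] addr=0x7d blk=31 s=3: MISS | VC [27]
  [2] addr=0x14 blk=5 s=1: MISS | VC [27]
  [3] addr=0x16 blk=5 s=1: L1-HIT | VC [27]
  [4] addr=0x15 blk=5 s=1: L1-HIT | VC [27]
  [5] addr=0x5f blk=23 s=3: MISS | VC [27, 31]
  [6] addr=0x3d blk=15 s=3: MISS | VC [27, 31, 23]
  [7] addr=0x7c blk=31 s=3: VC-HIT | VC [27, 15, 23]
  [8] addr=0x17 blk=5 s=1: L1-HIT | VC [27, 15, 23]
  [9] addr=0x57 blk=21 s=1: MISS | VC [27, 15, 23, 5]
  [10] addr=0x3e blk=15 s=3: VC-HIT | VC [27, 31, 23, 5]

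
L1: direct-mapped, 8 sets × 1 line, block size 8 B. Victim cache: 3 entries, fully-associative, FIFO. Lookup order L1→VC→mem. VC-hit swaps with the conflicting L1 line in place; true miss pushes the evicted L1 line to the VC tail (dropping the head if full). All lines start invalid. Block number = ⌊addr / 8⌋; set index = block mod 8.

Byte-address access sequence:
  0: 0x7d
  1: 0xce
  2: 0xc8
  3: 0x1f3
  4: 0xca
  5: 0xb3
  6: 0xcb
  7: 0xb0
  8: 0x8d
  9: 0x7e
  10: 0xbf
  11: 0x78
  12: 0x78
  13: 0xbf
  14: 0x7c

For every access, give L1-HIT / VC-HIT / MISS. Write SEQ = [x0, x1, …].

SEQ = [MISS, MISS, L1-HIT, MISS, L1-HIT, MISS, L1-HIT, L1-HIT, MISS, L1-HIT, MISS, VC-HIT, L1-HIT, VC-HIT, VC-HIT]

#0 0x7d→b15/s7 MISS; vc=[]
#1 0xce→b25/s1 MISS; vc=[]
#2 0xc8→b25/s1 L1-HIT; vc=[]
#3 0x1f3→b62/s6 MISS; vc=[]
#4 0xca→b25/s1 L1-HIT; vc=[]
#5 0xb3→b22/s6 MISS; vc=[62]
#6 0xcb→b25/s1 L1-HIT; vc=[62]
#7 0xb0→b22/s6 L1-HIT; vc=[62]
#8 0x8d→b17/s1 MISS; vc=[62,25]
#9 0x7e→b15/s7 L1-HIT; vc=[62,25]
#10 0xbf→b23/s7 MISS; vc=[62,25,15]
#11 0x78→b15/s7 VC-HIT; vc=[62,25,23]
#12 0x78→b15/s7 L1-HIT; vc=[62,25,23]
#13 0xbf→b23/s7 VC-HIT; vc=[62,25,15]
#14 0x7c→b15/s7 VC-HIT; vc=[62,25,23]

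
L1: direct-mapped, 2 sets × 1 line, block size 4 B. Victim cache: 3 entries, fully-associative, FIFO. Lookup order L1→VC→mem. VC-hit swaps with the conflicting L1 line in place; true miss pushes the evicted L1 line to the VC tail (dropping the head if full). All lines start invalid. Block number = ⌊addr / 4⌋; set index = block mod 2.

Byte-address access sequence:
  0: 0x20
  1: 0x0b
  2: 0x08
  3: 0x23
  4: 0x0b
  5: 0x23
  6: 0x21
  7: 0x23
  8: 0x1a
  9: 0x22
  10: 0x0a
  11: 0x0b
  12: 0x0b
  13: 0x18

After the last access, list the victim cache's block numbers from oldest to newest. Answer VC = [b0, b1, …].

VC = [8, 2]

#0 0x20→b8/s0 MISS; vc=[]
#1 0xb→b2/s0 MISS; vc=[8]
#2 0x8→b2/s0 L1-HIT; vc=[8]
#3 0x23→b8/s0 VC-HIT; vc=[2]
#4 0xb→b2/s0 VC-HIT; vc=[8]
#5 0x23→b8/s0 VC-HIT; vc=[2]
#6 0x21→b8/s0 L1-HIT; vc=[2]
#7 0x23→b8/s0 L1-HIT; vc=[2]
#8 0x1a→b6/s0 MISS; vc=[2,8]
#9 0x22→b8/s0 VC-HIT; vc=[2,6]
#10 0xa→b2/s0 VC-HIT; vc=[8,6]
#11 0xb→b2/s0 L1-HIT; vc=[8,6]
#12 0xb→b2/s0 L1-HIT; vc=[8,6]
#13 0x18→b6/s0 VC-HIT; vc=[8,2]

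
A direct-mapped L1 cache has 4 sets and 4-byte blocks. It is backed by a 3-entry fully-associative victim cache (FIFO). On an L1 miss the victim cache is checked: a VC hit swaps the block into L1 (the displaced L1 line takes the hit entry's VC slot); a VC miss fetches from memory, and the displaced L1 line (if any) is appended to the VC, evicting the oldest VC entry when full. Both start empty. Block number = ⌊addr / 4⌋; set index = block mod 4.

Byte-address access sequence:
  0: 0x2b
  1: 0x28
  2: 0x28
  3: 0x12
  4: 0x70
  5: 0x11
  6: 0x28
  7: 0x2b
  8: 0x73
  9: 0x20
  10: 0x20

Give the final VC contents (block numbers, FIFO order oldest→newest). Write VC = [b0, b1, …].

VC = [4, 28]

  [0] addr=0x2b blk=10 s=2: MISS | VC []
  [1] addr=0x28 blk=10 s=2: L1-HIT | VC []
  [2] addr=0x28 blk=10 s=2: L1-HIT | VC []
  [3] addr=0x12 blk=4 s=0: MISS | VC []
  [4] addr=0x70 blk=28 s=0: MISS | VC [4]
  [5] addr=0x11 blk=4 s=0: VC-HIT | VC [28]
  [6] addr=0x28 blk=10 s=2: L1-HIT | VC [28]
  [7] addr=0x2b blk=10 s=2: L1-HIT | VC [28]
  [8] addr=0x73 blk=28 s=0: VC-HIT | VC [4]
  [9] addr=0x20 blk=8 s=0: MISS | VC [4, 28]
  [10] addr=0x20 blk=8 s=0: L1-HIT | VC [4, 28]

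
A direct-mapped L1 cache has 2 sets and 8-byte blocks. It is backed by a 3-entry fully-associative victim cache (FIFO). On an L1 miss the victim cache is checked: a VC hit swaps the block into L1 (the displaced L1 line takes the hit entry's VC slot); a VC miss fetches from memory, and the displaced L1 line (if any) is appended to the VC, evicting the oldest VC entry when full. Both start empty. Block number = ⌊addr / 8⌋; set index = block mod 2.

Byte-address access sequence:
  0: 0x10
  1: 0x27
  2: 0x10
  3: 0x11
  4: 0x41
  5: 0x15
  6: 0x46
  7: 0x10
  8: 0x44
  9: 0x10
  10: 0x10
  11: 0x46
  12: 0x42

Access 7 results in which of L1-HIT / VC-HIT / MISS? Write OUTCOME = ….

  [0] addr=0x10 blk=2 s=0: MISS | VC []
  [1] addr=0x27 blk=4 s=0: MISS | VC [2]
  [2] addr=0x10 blk=2 s=0: VC-HIT | VC [4]
  [3] addr=0x11 blk=2 s=0: L1-HIT | VC [4]
  [4] addr=0x41 blk=8 s=0: MISS | VC [4, 2]
  [5] addr=0x15 blk=2 s=0: VC-HIT | VC [4, 8]
  [6] addr=0x46 blk=8 s=0: VC-HIT | VC [4, 2]
  [7] addr=0x10 blk=2 s=0: VC-HIT | VC [4, 8]
  [8] addr=0x44 blk=8 s=0: VC-HIT | VC [4, 2]
  [9] addr=0x10 blk=2 s=0: VC-HIT | VC [4, 8]
  [10] addr=0x10 blk=2 s=0: L1-HIT | VC [4, 8]
  [11] addr=0x46 blk=8 s=0: VC-HIT | VC [4, 2]
  [12] addr=0x42 blk=8 s=0: L1-HIT | VC [4, 2]

OUTCOME = VC-HIT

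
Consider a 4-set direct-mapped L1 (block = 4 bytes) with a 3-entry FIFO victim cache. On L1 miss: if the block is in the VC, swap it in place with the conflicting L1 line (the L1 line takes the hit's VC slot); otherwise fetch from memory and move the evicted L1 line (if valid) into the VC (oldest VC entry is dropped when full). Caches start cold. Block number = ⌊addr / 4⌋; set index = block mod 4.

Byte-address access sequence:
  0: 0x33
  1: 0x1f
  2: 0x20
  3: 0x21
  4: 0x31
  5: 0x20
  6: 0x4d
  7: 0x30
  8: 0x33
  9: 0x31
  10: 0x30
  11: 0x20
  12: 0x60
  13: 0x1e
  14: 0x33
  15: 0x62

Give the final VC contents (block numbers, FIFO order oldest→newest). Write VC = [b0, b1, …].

0: 0x33 (blk 12, set 0) → MISS  vc=[]
1: 0x1f (blk 7, set 3) → MISS  vc=[]
2: 0x20 (blk 8, set 0) → MISS  vc=[12]
3: 0x21 (blk 8, set 0) → L1-HIT  vc=[12]
4: 0x31 (blk 12, set 0) → VC-HIT  vc=[8]
5: 0x20 (blk 8, set 0) → VC-HIT  vc=[12]
6: 0x4d (blk 19, set 3) → MISS  vc=[12, 7]
7: 0x30 (blk 12, set 0) → VC-HIT  vc=[8, 7]
8: 0x33 (blk 12, set 0) → L1-HIT  vc=[8, 7]
9: 0x31 (blk 12, set 0) → L1-HIT  vc=[8, 7]
10: 0x30 (blk 12, set 0) → L1-HIT  vc=[8, 7]
11: 0x20 (blk 8, set 0) → VC-HIT  vc=[12, 7]
12: 0x60 (blk 24, set 0) → MISS  vc=[12, 7, 8]
13: 0x1e (blk 7, set 3) → VC-HIT  vc=[12, 19, 8]
14: 0x33 (blk 12, set 0) → VC-HIT  vc=[24, 19, 8]
15: 0x62 (blk 24, set 0) → VC-HIT  vc=[12, 19, 8]

VC = [12, 19, 8]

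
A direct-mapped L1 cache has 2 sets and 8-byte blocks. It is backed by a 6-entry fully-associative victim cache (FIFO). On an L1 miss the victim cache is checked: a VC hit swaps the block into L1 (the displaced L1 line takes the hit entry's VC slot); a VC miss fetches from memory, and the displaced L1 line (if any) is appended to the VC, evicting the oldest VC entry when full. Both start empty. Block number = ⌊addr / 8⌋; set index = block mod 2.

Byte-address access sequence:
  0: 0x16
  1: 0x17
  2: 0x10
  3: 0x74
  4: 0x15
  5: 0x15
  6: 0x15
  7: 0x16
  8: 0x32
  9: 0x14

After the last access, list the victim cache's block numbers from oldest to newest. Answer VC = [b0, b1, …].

VC = [14, 6]

  [0] addr=0x16 blk=2 s=0: MISS | VC []
  [1] addr=0x17 blk=2 s=0: L1-HIT | VC []
  [2] addr=0x10 blk=2 s=0: L1-HIT | VC []
  [3] addr=0x74 blk=14 s=0: MISS | VC [2]
  [4] addr=0x15 blk=2 s=0: VC-HIT | VC [14]
  [5] addr=0x15 blk=2 s=0: L1-HIT | VC [14]
  [6] addr=0x15 blk=2 s=0: L1-HIT | VC [14]
  [7] addr=0x16 blk=2 s=0: L1-HIT | VC [14]
  [8] addr=0x32 blk=6 s=0: MISS | VC [14, 2]
  [9] addr=0x14 blk=2 s=0: VC-HIT | VC [14, 6]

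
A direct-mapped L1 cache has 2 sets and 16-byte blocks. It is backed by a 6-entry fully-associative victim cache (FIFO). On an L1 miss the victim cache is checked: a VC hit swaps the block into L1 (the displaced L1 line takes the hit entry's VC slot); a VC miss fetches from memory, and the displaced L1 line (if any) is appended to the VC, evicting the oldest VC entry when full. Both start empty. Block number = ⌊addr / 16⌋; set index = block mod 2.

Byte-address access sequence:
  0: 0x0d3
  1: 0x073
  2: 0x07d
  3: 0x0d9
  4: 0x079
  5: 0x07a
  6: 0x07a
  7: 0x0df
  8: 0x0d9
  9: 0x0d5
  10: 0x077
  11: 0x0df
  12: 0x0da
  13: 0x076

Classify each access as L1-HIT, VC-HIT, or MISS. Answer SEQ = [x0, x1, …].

#0 0xd3→b13/s1 MISS; vc=[]
#1 0x73→b7/s1 MISS; vc=[13]
#2 0x7d→b7/s1 L1-HIT; vc=[13]
#3 0xd9→b13/s1 VC-HIT; vc=[7]
#4 0x79→b7/s1 VC-HIT; vc=[13]
#5 0x7a→b7/s1 L1-HIT; vc=[13]
#6 0x7a→b7/s1 L1-HIT; vc=[13]
#7 0xdf→b13/s1 VC-HIT; vc=[7]
#8 0xd9→b13/s1 L1-HIT; vc=[7]
#9 0xd5→b13/s1 L1-HIT; vc=[7]
#10 0x77→b7/s1 VC-HIT; vc=[13]
#11 0xdf→b13/s1 VC-HIT; vc=[7]
#12 0xda→b13/s1 L1-HIT; vc=[7]
#13 0x76→b7/s1 VC-HIT; vc=[13]

SEQ = [MISS, MISS, L1-HIT, VC-HIT, VC-HIT, L1-HIT, L1-HIT, VC-HIT, L1-HIT, L1-HIT, VC-HIT, VC-HIT, L1-HIT, VC-HIT]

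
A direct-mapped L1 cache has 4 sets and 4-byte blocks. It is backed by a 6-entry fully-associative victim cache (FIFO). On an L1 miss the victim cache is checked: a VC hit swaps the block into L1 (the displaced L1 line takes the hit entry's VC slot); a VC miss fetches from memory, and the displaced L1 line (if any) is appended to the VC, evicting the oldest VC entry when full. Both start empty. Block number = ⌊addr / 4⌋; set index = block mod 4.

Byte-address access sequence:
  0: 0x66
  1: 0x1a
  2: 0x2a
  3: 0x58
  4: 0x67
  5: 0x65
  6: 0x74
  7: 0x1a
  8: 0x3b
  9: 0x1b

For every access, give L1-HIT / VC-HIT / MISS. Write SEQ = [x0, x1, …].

SEQ = [MISS, MISS, MISS, MISS, L1-HIT, L1-HIT, MISS, VC-HIT, MISS, VC-HIT]

  [0] addr=0x66 blk=25 s=1: MISS | VC []
  [1] addr=0x1a blk=6 s=2: MISS | VC []
  [2] addr=0x2a blk=10 s=2: MISS | VC [6]
  [3] addr=0x58 blk=22 s=2: MISS | VC [6, 10]
  [4] addr=0x67 blk=25 s=1: L1-HIT | VC [6, 10]
  [5] addr=0x65 blk=25 s=1: L1-HIT | VC [6, 10]
  [6] addr=0x74 blk=29 s=1: MISS | VC [6, 10, 25]
  [7] addr=0x1a blk=6 s=2: VC-HIT | VC [22, 10, 25]
  [8] addr=0x3b blk=14 s=2: MISS | VC [22, 10, 25, 6]
  [9] addr=0x1b blk=6 s=2: VC-HIT | VC [22, 10, 25, 14]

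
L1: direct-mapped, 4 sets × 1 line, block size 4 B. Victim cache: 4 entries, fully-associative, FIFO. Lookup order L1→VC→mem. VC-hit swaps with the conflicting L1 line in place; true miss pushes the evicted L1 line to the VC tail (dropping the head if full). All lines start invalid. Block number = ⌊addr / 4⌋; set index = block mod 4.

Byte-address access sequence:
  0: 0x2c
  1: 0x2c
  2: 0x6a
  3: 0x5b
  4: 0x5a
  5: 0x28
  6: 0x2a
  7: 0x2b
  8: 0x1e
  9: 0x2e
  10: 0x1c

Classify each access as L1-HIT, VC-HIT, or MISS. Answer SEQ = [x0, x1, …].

0: 0x2c (blk 11, set 3) → MISS  vc=[]
1: 0x2c (blk 11, set 3) → L1-HIT  vc=[]
2: 0x6a (blk 26, set 2) → MISS  vc=[]
3: 0x5b (blk 22, set 2) → MISS  vc=[26]
4: 0x5a (blk 22, set 2) → L1-HIT  vc=[26]
5: 0x28 (blk 10, set 2) → MISS  vc=[26, 22]
6: 0x2a (blk 10, set 2) → L1-HIT  vc=[26, 22]
7: 0x2b (blk 10, set 2) → L1-HIT  vc=[26, 22]
8: 0x1e (blk 7, set 3) → MISS  vc=[26, 22, 11]
9: 0x2e (blk 11, set 3) → VC-HIT  vc=[26, 22, 7]
10: 0x1c (blk 7, set 3) → VC-HIT  vc=[26, 22, 11]

SEQ = [MISS, L1-HIT, MISS, MISS, L1-HIT, MISS, L1-HIT, L1-HIT, MISS, VC-HIT, VC-HIT]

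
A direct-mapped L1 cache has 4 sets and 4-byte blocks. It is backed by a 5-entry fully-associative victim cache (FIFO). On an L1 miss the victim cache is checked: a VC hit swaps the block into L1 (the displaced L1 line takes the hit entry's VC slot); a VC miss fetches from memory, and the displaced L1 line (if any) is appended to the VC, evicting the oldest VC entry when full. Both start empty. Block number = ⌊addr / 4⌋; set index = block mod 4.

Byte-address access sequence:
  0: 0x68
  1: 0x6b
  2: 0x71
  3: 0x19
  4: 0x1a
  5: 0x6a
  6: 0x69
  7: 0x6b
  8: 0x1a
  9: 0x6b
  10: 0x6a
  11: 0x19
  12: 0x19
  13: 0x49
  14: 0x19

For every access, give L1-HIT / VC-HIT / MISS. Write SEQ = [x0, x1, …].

0: 0x68 (blk 26, set 2) → MISS  vc=[]
1: 0x6b (blk 26, set 2) → L1-HIT  vc=[]
2: 0x71 (blk 28, set 0) → MISS  vc=[]
3: 0x19 (blk 6, set 2) → MISS  vc=[26]
4: 0x1a (blk 6, set 2) → L1-HIT  vc=[26]
5: 0x6a (blk 26, set 2) → VC-HIT  vc=[6]
6: 0x69 (blk 26, set 2) → L1-HIT  vc=[6]
7: 0x6b (blk 26, set 2) → L1-HIT  vc=[6]
8: 0x1a (blk 6, set 2) → VC-HIT  vc=[26]
9: 0x6b (blk 26, set 2) → VC-HIT  vc=[6]
10: 0x6a (blk 26, set 2) → L1-HIT  vc=[6]
11: 0x19 (blk 6, set 2) → VC-HIT  vc=[26]
12: 0x19 (blk 6, set 2) → L1-HIT  vc=[26]
13: 0x49 (blk 18, set 2) → MISS  vc=[26, 6]
14: 0x19 (blk 6, set 2) → VC-HIT  vc=[26, 18]

SEQ = [MISS, L1-HIT, MISS, MISS, L1-HIT, VC-HIT, L1-HIT, L1-HIT, VC-HIT, VC-HIT, L1-HIT, VC-HIT, L1-HIT, MISS, VC-HIT]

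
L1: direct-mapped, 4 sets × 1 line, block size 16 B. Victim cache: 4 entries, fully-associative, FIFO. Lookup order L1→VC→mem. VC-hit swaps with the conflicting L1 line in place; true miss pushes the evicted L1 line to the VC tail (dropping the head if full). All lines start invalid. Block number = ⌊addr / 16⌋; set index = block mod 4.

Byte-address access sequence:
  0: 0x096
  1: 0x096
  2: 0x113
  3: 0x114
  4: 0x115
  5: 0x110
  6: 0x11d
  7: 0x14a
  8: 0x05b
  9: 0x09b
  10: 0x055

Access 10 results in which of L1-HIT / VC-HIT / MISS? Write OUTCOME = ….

OUTCOME = VC-HIT

0: 0x96 (blk 9, set 1) → MISS  vc=[]
1: 0x96 (blk 9, set 1) → L1-HIT  vc=[]
2: 0x113 (blk 17, set 1) → MISS  vc=[9]
3: 0x114 (blk 17, set 1) → L1-HIT  vc=[9]
4: 0x115 (blk 17, set 1) → L1-HIT  vc=[9]
5: 0x110 (blk 17, set 1) → L1-HIT  vc=[9]
6: 0x11d (blk 17, set 1) → L1-HIT  vc=[9]
7: 0x14a (blk 20, set 0) → MISS  vc=[9]
8: 0x5b (blk 5, set 1) → MISS  vc=[9, 17]
9: 0x9b (blk 9, set 1) → VC-HIT  vc=[5, 17]
10: 0x55 (blk 5, set 1) → VC-HIT  vc=[9, 17]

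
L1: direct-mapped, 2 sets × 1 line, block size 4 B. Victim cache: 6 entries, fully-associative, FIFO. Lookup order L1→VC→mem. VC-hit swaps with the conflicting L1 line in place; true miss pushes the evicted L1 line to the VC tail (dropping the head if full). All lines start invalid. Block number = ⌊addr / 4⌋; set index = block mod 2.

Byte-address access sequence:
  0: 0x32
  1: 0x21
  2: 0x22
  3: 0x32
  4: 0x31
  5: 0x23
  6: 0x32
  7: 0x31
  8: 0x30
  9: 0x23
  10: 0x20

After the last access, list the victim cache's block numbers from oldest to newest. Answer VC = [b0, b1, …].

VC = [12]

  [0] addr=0x32 blk=12 s=0: MISS | VC []
  [1] addr=0x21 blk=8 s=0: MISS | VC [12]
  [2] addr=0x22 blk=8 s=0: L1-HIT | VC [12]
  [3] addr=0x32 blk=12 s=0: VC-HIT | VC [8]
  [4] addr=0x31 blk=12 s=0: L1-HIT | VC [8]
  [5] addr=0x23 blk=8 s=0: VC-HIT | VC [12]
  [6] addr=0x32 blk=12 s=0: VC-HIT | VC [8]
  [7] addr=0x31 blk=12 s=0: L1-HIT | VC [8]
  [8] addr=0x30 blk=12 s=0: L1-HIT | VC [8]
  [9] addr=0x23 blk=8 s=0: VC-HIT | VC [12]
  [10] addr=0x20 blk=8 s=0: L1-HIT | VC [12]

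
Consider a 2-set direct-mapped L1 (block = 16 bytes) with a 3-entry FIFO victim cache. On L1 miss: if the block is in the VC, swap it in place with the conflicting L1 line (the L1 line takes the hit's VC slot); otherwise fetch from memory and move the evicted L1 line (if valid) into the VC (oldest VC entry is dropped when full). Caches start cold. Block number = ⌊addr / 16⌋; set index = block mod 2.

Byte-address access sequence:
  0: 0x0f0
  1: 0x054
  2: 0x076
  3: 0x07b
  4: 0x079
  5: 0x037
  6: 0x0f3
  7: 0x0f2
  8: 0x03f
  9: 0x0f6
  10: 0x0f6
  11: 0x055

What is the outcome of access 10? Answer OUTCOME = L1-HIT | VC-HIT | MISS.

#0 0xf0→b15/s1 MISS; vc=[]
#1 0x54→b5/s1 MISS; vc=[15]
#2 0x76→b7/s1 MISS; vc=[15,5]
#3 0x7b→b7/s1 L1-HIT; vc=[15,5]
#4 0x79→b7/s1 L1-HIT; vc=[15,5]
#5 0x37→b3/s1 MISS; vc=[15,5,7]
#6 0xf3→b15/s1 VC-HIT; vc=[3,5,7]
#7 0xf2→b15/s1 L1-HIT; vc=[3,5,7]
#8 0x3f→b3/s1 VC-HIT; vc=[15,5,7]
#9 0xf6→b15/s1 VC-HIT; vc=[3,5,7]
#10 0xf6→b15/s1 L1-HIT; vc=[3,5,7]
#11 0x55→b5/s1 VC-HIT; vc=[3,15,7]

OUTCOME = L1-HIT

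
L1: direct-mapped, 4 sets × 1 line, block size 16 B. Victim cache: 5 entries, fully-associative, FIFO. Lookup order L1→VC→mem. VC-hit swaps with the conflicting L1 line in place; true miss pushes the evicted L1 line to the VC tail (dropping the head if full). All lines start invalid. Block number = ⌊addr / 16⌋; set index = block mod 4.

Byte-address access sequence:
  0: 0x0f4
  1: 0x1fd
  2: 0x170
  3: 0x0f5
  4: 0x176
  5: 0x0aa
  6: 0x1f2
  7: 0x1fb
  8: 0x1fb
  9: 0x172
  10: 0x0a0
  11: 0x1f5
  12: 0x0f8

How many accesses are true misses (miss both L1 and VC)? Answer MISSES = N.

MISSES = 4

#0 0xf4→b15/s3 MISS; vc=[]
#1 0x1fd→b31/s3 MISS; vc=[15]
#2 0x170→b23/s3 MISS; vc=[15,31]
#3 0xf5→b15/s3 VC-HIT; vc=[23,31]
#4 0x176→b23/s3 VC-HIT; vc=[15,31]
#5 0xaa→b10/s2 MISS; vc=[15,31]
#6 0x1f2→b31/s3 VC-HIT; vc=[15,23]
#7 0x1fb→b31/s3 L1-HIT; vc=[15,23]
#8 0x1fb→b31/s3 L1-HIT; vc=[15,23]
#9 0x172→b23/s3 VC-HIT; vc=[15,31]
#10 0xa0→b10/s2 L1-HIT; vc=[15,31]
#11 0x1f5→b31/s3 VC-HIT; vc=[15,23]
#12 0xf8→b15/s3 VC-HIT; vc=[31,23]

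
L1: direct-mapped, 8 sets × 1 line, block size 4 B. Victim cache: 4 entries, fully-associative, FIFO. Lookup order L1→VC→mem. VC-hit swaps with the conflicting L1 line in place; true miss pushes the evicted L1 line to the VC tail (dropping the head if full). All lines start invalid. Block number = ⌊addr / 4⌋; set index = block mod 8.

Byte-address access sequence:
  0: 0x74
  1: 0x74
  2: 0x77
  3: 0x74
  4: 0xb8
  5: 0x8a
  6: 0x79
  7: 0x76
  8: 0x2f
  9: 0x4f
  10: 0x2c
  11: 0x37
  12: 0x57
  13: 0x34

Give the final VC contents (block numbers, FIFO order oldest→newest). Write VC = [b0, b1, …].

VC = [46, 19, 29, 21]

#0 0x74→b29/s5 MISS; vc=[]
#1 0x74→b29/s5 L1-HIT; vc=[]
#2 0x77→b29/s5 L1-HIT; vc=[]
#3 0x74→b29/s5 L1-HIT; vc=[]
#4 0xb8→b46/s6 MISS; vc=[]
#5 0x8a→b34/s2 MISS; vc=[]
#6 0x79→b30/s6 MISS; vc=[46]
#7 0x76→b29/s5 L1-HIT; vc=[46]
#8 0x2f→b11/s3 MISS; vc=[46]
#9 0x4f→b19/s3 MISS; vc=[46,11]
#10 0x2c→b11/s3 VC-HIT; vc=[46,19]
#11 0x37→b13/s5 MISS; vc=[46,19,29]
#12 0x57→b21/s5 MISS; vc=[46,19,29,13]
#13 0x34→b13/s5 VC-HIT; vc=[46,19,29,21]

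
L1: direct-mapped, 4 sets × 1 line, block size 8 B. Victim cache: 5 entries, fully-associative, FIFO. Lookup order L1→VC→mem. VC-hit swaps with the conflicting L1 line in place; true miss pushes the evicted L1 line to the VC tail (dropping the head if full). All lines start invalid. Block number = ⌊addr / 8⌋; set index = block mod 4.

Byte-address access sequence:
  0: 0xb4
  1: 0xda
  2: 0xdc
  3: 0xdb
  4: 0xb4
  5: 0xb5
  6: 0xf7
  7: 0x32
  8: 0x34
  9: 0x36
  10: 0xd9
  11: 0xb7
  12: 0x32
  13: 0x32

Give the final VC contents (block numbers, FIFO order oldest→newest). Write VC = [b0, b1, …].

VC = [22, 30]

0: 0xb4 (blk 22, set 2) → MISS  vc=[]
1: 0xda (blk 27, set 3) → MISS  vc=[]
2: 0xdc (blk 27, set 3) → L1-HIT  vc=[]
3: 0xdb (blk 27, set 3) → L1-HIT  vc=[]
4: 0xb4 (blk 22, set 2) → L1-HIT  vc=[]
5: 0xb5 (blk 22, set 2) → L1-HIT  vc=[]
6: 0xf7 (blk 30, set 2) → MISS  vc=[22]
7: 0x32 (blk 6, set 2) → MISS  vc=[22, 30]
8: 0x34 (blk 6, set 2) → L1-HIT  vc=[22, 30]
9: 0x36 (blk 6, set 2) → L1-HIT  vc=[22, 30]
10: 0xd9 (blk 27, set 3) → L1-HIT  vc=[22, 30]
11: 0xb7 (blk 22, set 2) → VC-HIT  vc=[6, 30]
12: 0x32 (blk 6, set 2) → VC-HIT  vc=[22, 30]
13: 0x32 (blk 6, set 2) → L1-HIT  vc=[22, 30]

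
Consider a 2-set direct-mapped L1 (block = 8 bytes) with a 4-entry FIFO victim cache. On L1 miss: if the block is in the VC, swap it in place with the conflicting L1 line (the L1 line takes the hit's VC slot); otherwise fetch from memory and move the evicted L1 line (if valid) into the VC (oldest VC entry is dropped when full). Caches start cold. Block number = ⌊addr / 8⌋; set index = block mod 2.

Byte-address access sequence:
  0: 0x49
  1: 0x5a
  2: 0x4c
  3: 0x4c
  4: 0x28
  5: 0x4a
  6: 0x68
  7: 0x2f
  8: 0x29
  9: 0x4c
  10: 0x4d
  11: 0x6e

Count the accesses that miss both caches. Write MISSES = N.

0: 0x49 (blk 9, set 1) → MISS  vc=[]
1: 0x5a (blk 11, set 1) → MISS  vc=[9]
2: 0x4c (blk 9, set 1) → VC-HIT  vc=[11]
3: 0x4c (blk 9, set 1) → L1-HIT  vc=[11]
4: 0x28 (blk 5, set 1) → MISS  vc=[11, 9]
5: 0x4a (blk 9, set 1) → VC-HIT  vc=[11, 5]
6: 0x68 (blk 13, set 1) → MISS  vc=[11, 5, 9]
7: 0x2f (blk 5, set 1) → VC-HIT  vc=[11, 13, 9]
8: 0x29 (blk 5, set 1) → L1-HIT  vc=[11, 13, 9]
9: 0x4c (blk 9, set 1) → VC-HIT  vc=[11, 13, 5]
10: 0x4d (blk 9, set 1) → L1-HIT  vc=[11, 13, 5]
11: 0x6e (blk 13, set 1) → VC-HIT  vc=[11, 9, 5]

MISSES = 4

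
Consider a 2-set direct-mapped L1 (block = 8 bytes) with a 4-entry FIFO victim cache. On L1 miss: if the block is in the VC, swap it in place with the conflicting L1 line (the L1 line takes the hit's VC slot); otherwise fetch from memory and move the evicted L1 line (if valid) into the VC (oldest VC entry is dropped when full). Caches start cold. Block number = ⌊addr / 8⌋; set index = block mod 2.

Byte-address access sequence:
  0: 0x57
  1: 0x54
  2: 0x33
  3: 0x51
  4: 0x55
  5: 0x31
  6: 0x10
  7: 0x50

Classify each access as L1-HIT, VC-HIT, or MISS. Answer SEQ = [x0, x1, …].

SEQ = [MISS, L1-HIT, MISS, VC-HIT, L1-HIT, VC-HIT, MISS, VC-HIT]

#0 0x57→b10/s0 MISS; vc=[]
#1 0x54→b10/s0 L1-HIT; vc=[]
#2 0x33→b6/s0 MISS; vc=[10]
#3 0x51→b10/s0 VC-HIT; vc=[6]
#4 0x55→b10/s0 L1-HIT; vc=[6]
#5 0x31→b6/s0 VC-HIT; vc=[10]
#6 0x10→b2/s0 MISS; vc=[10,6]
#7 0x50→b10/s0 VC-HIT; vc=[2,6]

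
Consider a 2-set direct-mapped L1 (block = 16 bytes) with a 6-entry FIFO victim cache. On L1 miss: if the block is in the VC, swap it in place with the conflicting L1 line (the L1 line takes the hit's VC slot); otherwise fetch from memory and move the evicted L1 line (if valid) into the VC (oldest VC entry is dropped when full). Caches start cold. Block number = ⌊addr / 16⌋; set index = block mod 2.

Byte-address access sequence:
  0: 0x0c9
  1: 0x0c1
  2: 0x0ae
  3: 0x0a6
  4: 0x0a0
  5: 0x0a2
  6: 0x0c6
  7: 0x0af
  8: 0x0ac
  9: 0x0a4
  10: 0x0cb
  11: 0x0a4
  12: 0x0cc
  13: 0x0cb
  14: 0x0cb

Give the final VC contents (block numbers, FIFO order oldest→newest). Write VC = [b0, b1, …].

VC = [10]

  [0] addr=0xc9 blk=12 s=0: MISS | VC []
  [1] addr=0xc1 blk=12 s=0: L1-HIT | VC []
  [2] addr=0xae blk=10 s=0: MISS | VC [12]
  [3] addr=0xa6 blk=10 s=0: L1-HIT | VC [12]
  [4] addr=0xa0 blk=10 s=0: L1-HIT | VC [12]
  [5] addr=0xa2 blk=10 s=0: L1-HIT | VC [12]
  [6] addr=0xc6 blk=12 s=0: VC-HIT | VC [10]
  [7] addr=0xaf blk=10 s=0: VC-HIT | VC [12]
  [8] addr=0xac blk=10 s=0: L1-HIT | VC [12]
  [9] addr=0xa4 blk=10 s=0: L1-HIT | VC [12]
  [10] addr=0xcb blk=12 s=0: VC-HIT | VC [10]
  [11] addr=0xa4 blk=10 s=0: VC-HIT | VC [12]
  [12] addr=0xcc blk=12 s=0: VC-HIT | VC [10]
  [13] addr=0xcb blk=12 s=0: L1-HIT | VC [10]
  [14] addr=0xcb blk=12 s=0: L1-HIT | VC [10]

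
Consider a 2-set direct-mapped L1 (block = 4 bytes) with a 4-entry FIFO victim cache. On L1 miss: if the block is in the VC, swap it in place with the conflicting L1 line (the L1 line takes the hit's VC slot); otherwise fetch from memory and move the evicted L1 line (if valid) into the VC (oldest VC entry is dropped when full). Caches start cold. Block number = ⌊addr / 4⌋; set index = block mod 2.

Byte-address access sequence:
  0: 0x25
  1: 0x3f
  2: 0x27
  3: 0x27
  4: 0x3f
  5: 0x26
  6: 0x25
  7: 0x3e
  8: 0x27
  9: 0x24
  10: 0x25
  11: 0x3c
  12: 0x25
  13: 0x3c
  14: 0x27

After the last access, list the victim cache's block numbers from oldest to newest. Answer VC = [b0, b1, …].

0: 0x25 (blk 9, set 1) → MISS  vc=[]
1: 0x3f (blk 15, set 1) → MISS  vc=[9]
2: 0x27 (blk 9, set 1) → VC-HIT  vc=[15]
3: 0x27 (blk 9, set 1) → L1-HIT  vc=[15]
4: 0x3f (blk 15, set 1) → VC-HIT  vc=[9]
5: 0x26 (blk 9, set 1) → VC-HIT  vc=[15]
6: 0x25 (blk 9, set 1) → L1-HIT  vc=[15]
7: 0x3e (blk 15, set 1) → VC-HIT  vc=[9]
8: 0x27 (blk 9, set 1) → VC-HIT  vc=[15]
9: 0x24 (blk 9, set 1) → L1-HIT  vc=[15]
10: 0x25 (blk 9, set 1) → L1-HIT  vc=[15]
11: 0x3c (blk 15, set 1) → VC-HIT  vc=[9]
12: 0x25 (blk 9, set 1) → VC-HIT  vc=[15]
13: 0x3c (blk 15, set 1) → VC-HIT  vc=[9]
14: 0x27 (blk 9, set 1) → VC-HIT  vc=[15]

VC = [15]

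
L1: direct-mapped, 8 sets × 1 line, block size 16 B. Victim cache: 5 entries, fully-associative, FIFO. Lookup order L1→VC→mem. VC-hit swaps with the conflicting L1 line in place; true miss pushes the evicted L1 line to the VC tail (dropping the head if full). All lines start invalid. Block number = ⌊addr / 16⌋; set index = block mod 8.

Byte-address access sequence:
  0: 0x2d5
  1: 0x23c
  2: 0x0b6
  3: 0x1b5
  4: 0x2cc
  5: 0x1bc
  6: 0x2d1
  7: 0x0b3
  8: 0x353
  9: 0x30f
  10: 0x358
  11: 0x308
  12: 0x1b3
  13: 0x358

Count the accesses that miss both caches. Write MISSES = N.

MISSES = 7

  [0] addr=0x2d5 blk=45 s=5: MISS | VC []
  [1] addr=0x23c blk=35 s=3: MISS | VC []
  [2] addr=0xb6 blk=11 s=3: MISS | VC [35]
  [3] addr=0x1b5 blk=27 s=3: MISS | VC [35, 11]
  [4] addr=0x2cc blk=44 s=4: MISS | VC [35, 11]
  [5] addr=0x1bc blk=27 s=3: L1-HIT | VC [35, 11]
  [6] addr=0x2d1 blk=45 s=5: L1-HIT | VC [35, 11]
  [7] addr=0xb3 blk=11 s=3: VC-HIT | VC [35, 27]
  [8] addr=0x353 blk=53 s=5: MISS | VC [35, 27, 45]
  [9] addr=0x30f blk=48 s=0: MISS | VC [35, 27, 45]
  [10] addr=0x358 blk=53 s=5: L1-HIT | VC [35, 27, 45]
  [11] addr=0x308 blk=48 s=0: L1-HIT | VC [35, 27, 45]
  [12] addr=0x1b3 blk=27 s=3: VC-HIT | VC [35, 11, 45]
  [13] addr=0x358 blk=53 s=5: L1-HIT | VC [35, 11, 45]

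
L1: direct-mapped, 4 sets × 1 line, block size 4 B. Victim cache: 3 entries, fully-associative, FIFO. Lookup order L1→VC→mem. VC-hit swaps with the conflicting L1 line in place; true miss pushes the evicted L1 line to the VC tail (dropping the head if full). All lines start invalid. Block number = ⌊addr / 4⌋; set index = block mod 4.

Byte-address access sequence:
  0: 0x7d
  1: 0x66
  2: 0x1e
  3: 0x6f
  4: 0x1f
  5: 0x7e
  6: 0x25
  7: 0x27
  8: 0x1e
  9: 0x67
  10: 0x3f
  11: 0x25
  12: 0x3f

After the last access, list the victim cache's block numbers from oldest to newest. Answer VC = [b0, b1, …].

0: 0x7d (blk 31, set 3) → MISS  vc=[]
1: 0x66 (blk 25, set 1) → MISS  vc=[]
2: 0x1e (blk 7, set 3) → MISS  vc=[31]
3: 0x6f (blk 27, set 3) → MISS  vc=[31, 7]
4: 0x1f (blk 7, set 3) → VC-HIT  vc=[31, 27]
5: 0x7e (blk 31, set 3) → VC-HIT  vc=[7, 27]
6: 0x25 (blk 9, set 1) → MISS  vc=[7, 27, 25]
7: 0x27 (blk 9, set 1) → L1-HIT  vc=[7, 27, 25]
8: 0x1e (blk 7, set 3) → VC-HIT  vc=[31, 27, 25]
9: 0x67 (blk 25, set 1) → VC-HIT  vc=[31, 27, 9]
10: 0x3f (blk 15, set 3) → MISS  vc=[27, 9, 7]
11: 0x25 (blk 9, set 1) → VC-HIT  vc=[27, 25, 7]
12: 0x3f (blk 15, set 3) → L1-HIT  vc=[27, 25, 7]

VC = [27, 25, 7]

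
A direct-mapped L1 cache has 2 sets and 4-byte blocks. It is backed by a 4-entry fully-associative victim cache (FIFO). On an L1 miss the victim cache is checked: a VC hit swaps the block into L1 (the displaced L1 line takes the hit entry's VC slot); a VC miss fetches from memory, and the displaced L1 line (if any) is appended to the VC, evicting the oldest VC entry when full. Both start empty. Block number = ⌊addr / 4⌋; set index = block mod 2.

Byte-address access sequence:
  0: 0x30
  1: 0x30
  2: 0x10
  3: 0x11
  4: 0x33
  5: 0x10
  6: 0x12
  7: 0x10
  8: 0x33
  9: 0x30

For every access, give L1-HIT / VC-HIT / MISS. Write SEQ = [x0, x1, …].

0: 0x30 (blk 12, set 0) → MISS  vc=[]
1: 0x30 (blk 12, set 0) → L1-HIT  vc=[]
2: 0x10 (blk 4, set 0) → MISS  vc=[12]
3: 0x11 (blk 4, set 0) → L1-HIT  vc=[12]
4: 0x33 (blk 12, set 0) → VC-HIT  vc=[4]
5: 0x10 (blk 4, set 0) → VC-HIT  vc=[12]
6: 0x12 (blk 4, set 0) → L1-HIT  vc=[12]
7: 0x10 (blk 4, set 0) → L1-HIT  vc=[12]
8: 0x33 (blk 12, set 0) → VC-HIT  vc=[4]
9: 0x30 (blk 12, set 0) → L1-HIT  vc=[4]

SEQ = [MISS, L1-HIT, MISS, L1-HIT, VC-HIT, VC-HIT, L1-HIT, L1-HIT, VC-HIT, L1-HIT]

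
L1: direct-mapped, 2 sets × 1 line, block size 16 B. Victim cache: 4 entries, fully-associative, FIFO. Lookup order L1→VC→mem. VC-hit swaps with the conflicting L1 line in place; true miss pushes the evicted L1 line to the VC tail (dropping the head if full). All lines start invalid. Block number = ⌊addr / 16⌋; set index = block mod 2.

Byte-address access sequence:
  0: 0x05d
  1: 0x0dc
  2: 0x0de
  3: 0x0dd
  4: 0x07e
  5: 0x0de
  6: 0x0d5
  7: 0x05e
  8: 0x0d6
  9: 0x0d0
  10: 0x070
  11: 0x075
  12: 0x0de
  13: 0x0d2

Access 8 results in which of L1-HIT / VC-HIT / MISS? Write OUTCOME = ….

OUTCOME = VC-HIT

  [0] addr=0x5d blk=5 s=1: MISS | VC []
  [1] addr=0xdc blk=13 s=1: MISS | VC [5]
  [2] addr=0xde blk=13 s=1: L1-HIT | VC [5]
  [3] addr=0xdd blk=13 s=1: L1-HIT | VC [5]
  [4] addr=0x7e blk=7 s=1: MISS | VC [5, 13]
  [5] addr=0xde blk=13 s=1: VC-HIT | VC [5, 7]
  [6] addr=0xd5 blk=13 s=1: L1-HIT | VC [5, 7]
  [7] addr=0x5e blk=5 s=1: VC-HIT | VC [13, 7]
  [8] addr=0xd6 blk=13 s=1: VC-HIT | VC [5, 7]
  [9] addr=0xd0 blk=13 s=1: L1-HIT | VC [5, 7]
  [10] addr=0x70 blk=7 s=1: VC-HIT | VC [5, 13]
  [11] addr=0x75 blk=7 s=1: L1-HIT | VC [5, 13]
  [12] addr=0xde blk=13 s=1: VC-HIT | VC [5, 7]
  [13] addr=0xd2 blk=13 s=1: L1-HIT | VC [5, 7]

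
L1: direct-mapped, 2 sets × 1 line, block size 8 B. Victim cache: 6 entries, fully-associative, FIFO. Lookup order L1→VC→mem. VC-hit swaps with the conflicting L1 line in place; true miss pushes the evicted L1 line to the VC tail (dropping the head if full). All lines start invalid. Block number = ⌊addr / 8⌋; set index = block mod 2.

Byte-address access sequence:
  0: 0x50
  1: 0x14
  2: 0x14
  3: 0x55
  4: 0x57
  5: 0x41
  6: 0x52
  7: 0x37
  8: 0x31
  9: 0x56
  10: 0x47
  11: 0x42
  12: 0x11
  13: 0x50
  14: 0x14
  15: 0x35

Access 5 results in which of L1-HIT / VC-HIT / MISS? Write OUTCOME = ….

OUTCOME = MISS

  [0] addr=0x50 blk=10 s=0: MISS | VC []
  [1] addr=0x14 blk=2 s=0: MISS | VC [10]
  [2] addr=0x14 blk=2 s=0: L1-HIT | VC [10]
  [3] addr=0x55 blk=10 s=0: VC-HIT | VC [2]
  [4] addr=0x57 blk=10 s=0: L1-HIT | VC [2]
  [5] addr=0x41 blk=8 s=0: MISS | VC [2, 10]
  [6] addr=0x52 blk=10 s=0: VC-HIT | VC [2, 8]
  [7] addr=0x37 blk=6 s=0: MISS | VC [2, 8, 10]
  [8] addr=0x31 blk=6 s=0: L1-HIT | VC [2, 8, 10]
  [9] addr=0x56 blk=10 s=0: VC-HIT | VC [2, 8, 6]
  [10] addr=0x47 blk=8 s=0: VC-HIT | VC [2, 10, 6]
  [11] addr=0x42 blk=8 s=0: L1-HIT | VC [2, 10, 6]
  [12] addr=0x11 blk=2 s=0: VC-HIT | VC [8, 10, 6]
  [13] addr=0x50 blk=10 s=0: VC-HIT | VC [8, 2, 6]
  [14] addr=0x14 blk=2 s=0: VC-HIT | VC [8, 10, 6]
  [15] addr=0x35 blk=6 s=0: VC-HIT | VC [8, 10, 2]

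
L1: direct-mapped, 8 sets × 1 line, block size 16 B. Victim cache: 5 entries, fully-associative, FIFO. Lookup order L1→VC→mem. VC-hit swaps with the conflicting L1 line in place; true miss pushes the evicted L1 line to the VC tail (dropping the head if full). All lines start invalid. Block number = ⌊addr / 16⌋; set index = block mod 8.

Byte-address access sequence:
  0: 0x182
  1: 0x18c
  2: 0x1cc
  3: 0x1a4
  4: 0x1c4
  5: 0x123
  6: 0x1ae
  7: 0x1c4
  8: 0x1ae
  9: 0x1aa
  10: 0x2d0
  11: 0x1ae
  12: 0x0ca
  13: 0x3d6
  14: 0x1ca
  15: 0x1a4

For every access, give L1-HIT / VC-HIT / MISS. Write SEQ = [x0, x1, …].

0: 0x182 (blk 24, set 0) → MISS  vc=[]
1: 0x18c (blk 24, set 0) → L1-HIT  vc=[]
2: 0x1cc (blk 28, set 4) → MISS  vc=[]
3: 0x1a4 (blk 26, set 2) → MISS  vc=[]
4: 0x1c4 (blk 28, set 4) → L1-HIT  vc=[]
5: 0x123 (blk 18, set 2) → MISS  vc=[26]
6: 0x1ae (blk 26, set 2) → VC-HIT  vc=[18]
7: 0x1c4 (blk 28, set 4) → L1-HIT  vc=[18]
8: 0x1ae (blk 26, set 2) → L1-HIT  vc=[18]
9: 0x1aa (blk 26, set 2) → L1-HIT  vc=[18]
10: 0x2d0 (blk 45, set 5) → MISS  vc=[18]
11: 0x1ae (blk 26, set 2) → L1-HIT  vc=[18]
12: 0xca (blk 12, set 4) → MISS  vc=[18, 28]
13: 0x3d6 (blk 61, set 5) → MISS  vc=[18, 28, 45]
14: 0x1ca (blk 28, set 4) → VC-HIT  vc=[18, 12, 45]
15: 0x1a4 (blk 26, set 2) → L1-HIT  vc=[18, 12, 45]

SEQ = [MISS, L1-HIT, MISS, MISS, L1-HIT, MISS, VC-HIT, L1-HIT, L1-HIT, L1-HIT, MISS, L1-HIT, MISS, MISS, VC-HIT, L1-HIT]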